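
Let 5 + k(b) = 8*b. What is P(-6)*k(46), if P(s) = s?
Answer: -2178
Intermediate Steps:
k(b) = -5 + 8*b
P(-6)*k(46) = -6*(-5 + 8*46) = -6*(-5 + 368) = -6*363 = -2178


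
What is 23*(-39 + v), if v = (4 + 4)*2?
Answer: -529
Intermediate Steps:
v = 16 (v = 8*2 = 16)
23*(-39 + v) = 23*(-39 + 16) = 23*(-23) = -529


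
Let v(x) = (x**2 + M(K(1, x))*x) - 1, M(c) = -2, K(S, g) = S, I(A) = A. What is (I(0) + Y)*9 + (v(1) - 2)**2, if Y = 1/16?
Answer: 265/16 ≈ 16.563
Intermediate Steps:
Y = 1/16 ≈ 0.062500
v(x) = -1 + x**2 - 2*x (v(x) = (x**2 - 2*x) - 1 = -1 + x**2 - 2*x)
(I(0) + Y)*9 + (v(1) - 2)**2 = (0 + 1/16)*9 + ((-1 + 1**2 - 2*1) - 2)**2 = (1/16)*9 + ((-1 + 1 - 2) - 2)**2 = 9/16 + (-2 - 2)**2 = 9/16 + (-4)**2 = 9/16 + 16 = 265/16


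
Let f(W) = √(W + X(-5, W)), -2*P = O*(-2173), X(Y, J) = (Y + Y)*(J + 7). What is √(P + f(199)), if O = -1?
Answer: √(-4346 + 4*I*√1861)/2 ≈ 0.65425 + 32.969*I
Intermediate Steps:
X(Y, J) = 2*Y*(7 + J) (X(Y, J) = (2*Y)*(7 + J) = 2*Y*(7 + J))
P = -2173/2 (P = -(-1)*(-2173)/2 = -½*2173 = -2173/2 ≈ -1086.5)
f(W) = √(-70 - 9*W) (f(W) = √(W + 2*(-5)*(7 + W)) = √(W + (-70 - 10*W)) = √(-70 - 9*W))
√(P + f(199)) = √(-2173/2 + √(-70 - 9*199)) = √(-2173/2 + √(-70 - 1791)) = √(-2173/2 + √(-1861)) = √(-2173/2 + I*√1861)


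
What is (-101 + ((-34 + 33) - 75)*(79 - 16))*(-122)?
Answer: 596458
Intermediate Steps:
(-101 + ((-34 + 33) - 75)*(79 - 16))*(-122) = (-101 + (-1 - 75)*63)*(-122) = (-101 - 76*63)*(-122) = (-101 - 4788)*(-122) = -4889*(-122) = 596458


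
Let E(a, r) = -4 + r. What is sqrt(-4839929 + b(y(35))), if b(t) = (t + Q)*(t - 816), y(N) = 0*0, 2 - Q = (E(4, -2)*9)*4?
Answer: I*sqrt(5017817) ≈ 2240.0*I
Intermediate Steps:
Q = 218 (Q = 2 - (-4 - 2)*9*4 = 2 - (-6*9)*4 = 2 - (-54)*4 = 2 - 1*(-216) = 2 + 216 = 218)
y(N) = 0
b(t) = (-816 + t)*(218 + t) (b(t) = (t + 218)*(t - 816) = (218 + t)*(-816 + t) = (-816 + t)*(218 + t))
sqrt(-4839929 + b(y(35))) = sqrt(-4839929 + (-177888 + 0**2 - 598*0)) = sqrt(-4839929 + (-177888 + 0 + 0)) = sqrt(-4839929 - 177888) = sqrt(-5017817) = I*sqrt(5017817)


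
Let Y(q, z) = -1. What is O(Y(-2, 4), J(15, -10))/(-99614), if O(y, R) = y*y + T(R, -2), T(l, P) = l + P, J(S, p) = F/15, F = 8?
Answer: 7/1494210 ≈ 4.6847e-6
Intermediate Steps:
J(S, p) = 8/15
T(l, P) = P + l
O(y, R) = -2 + R + y**2 (O(y, R) = y*y + (-2 + R) = y**2 + (-2 + R) = -2 + R + y**2)
O(Y(-2, 4), J(15, -10))/(-99614) = (-2 + 8/15 + (-1)**2)/(-99614) = (-2 + 8/15 + 1)*(-1/99614) = -7/15*(-1/99614) = 7/1494210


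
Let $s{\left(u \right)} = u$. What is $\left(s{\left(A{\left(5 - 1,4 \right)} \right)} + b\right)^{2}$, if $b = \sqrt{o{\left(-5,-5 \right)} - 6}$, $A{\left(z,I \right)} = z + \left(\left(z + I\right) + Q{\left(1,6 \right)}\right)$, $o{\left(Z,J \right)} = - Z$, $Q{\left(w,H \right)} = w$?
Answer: $\left(13 + i\right)^{2} \approx 168.0 + 26.0 i$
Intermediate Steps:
$A{\left(z,I \right)} = 1 + I + 2 z$ ($A{\left(z,I \right)} = z + \left(\left(z + I\right) + 1\right) = z + \left(\left(I + z\right) + 1\right) = z + \left(1 + I + z\right) = 1 + I + 2 z$)
$b = i$ ($b = \sqrt{\left(-1\right) \left(-5\right) - 6} = \sqrt{5 - 6} = \sqrt{-1} = i \approx 1.0 i$)
$\left(s{\left(A{\left(5 - 1,4 \right)} \right)} + b\right)^{2} = \left(\left(1 + 4 + 2 \left(5 - 1\right)\right) + i\right)^{2} = \left(\left(1 + 4 + 2 \cdot 4\right) + i\right)^{2} = \left(\left(1 + 4 + 8\right) + i\right)^{2} = \left(13 + i\right)^{2}$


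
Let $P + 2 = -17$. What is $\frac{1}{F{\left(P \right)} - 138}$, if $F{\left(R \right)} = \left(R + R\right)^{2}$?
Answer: $\frac{1}{1306} \approx 0.0007657$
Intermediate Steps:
$P = -19$ ($P = -2 - 17 = -19$)
$F{\left(R \right)} = 4 R^{2}$ ($F{\left(R \right)} = \left(2 R\right)^{2} = 4 R^{2}$)
$\frac{1}{F{\left(P \right)} - 138} = \frac{1}{4 \left(-19\right)^{2} - 138} = \frac{1}{4 \cdot 361 - 138} = \frac{1}{1444 - 138} = \frac{1}{1306}$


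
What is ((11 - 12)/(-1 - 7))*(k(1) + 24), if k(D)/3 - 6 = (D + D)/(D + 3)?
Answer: 87/16 ≈ 5.4375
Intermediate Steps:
k(D) = 18 + 6*D/(3 + D) (k(D) = 18 + 3*((D + D)/(D + 3)) = 18 + 3*((2*D)/(3 + D)) = 18 + 3*(2*D/(3 + D)) = 18 + 6*D/(3 + D))
((11 - 12)/(-1 - 7))*(k(1) + 24) = ((11 - 12)/(-1 - 7))*(6*(9 + 4*1)/(3 + 1) + 24) = (-1/(-8))*(6*(9 + 4)/4 + 24) = (-1*(-⅛))*(6*(¼)*13 + 24) = (39/2 + 24)/8 = (⅛)*(87/2) = 87/16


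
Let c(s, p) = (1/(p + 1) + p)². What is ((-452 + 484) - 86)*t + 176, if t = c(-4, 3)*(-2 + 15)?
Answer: -57911/8 ≈ -7238.9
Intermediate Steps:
c(s, p) = (p + 1/(1 + p))² (c(s, p) = (1/(1 + p) + p)² = (p + 1/(1 + p))²)
t = 2197/16 (t = ((1 + 3 + 3²)²/(1 + 3)²)*(-2 + 15) = ((1 + 3 + 9)²/4²)*13 = ((1/16)*13²)*13 = ((1/16)*169)*13 = (169/16)*13 = 2197/16 ≈ 137.31)
((-452 + 484) - 86)*t + 176 = ((-452 + 484) - 86)*(2197/16) + 176 = (32 - 86)*(2197/16) + 176 = -54*2197/16 + 176 = -59319/8 + 176 = -57911/8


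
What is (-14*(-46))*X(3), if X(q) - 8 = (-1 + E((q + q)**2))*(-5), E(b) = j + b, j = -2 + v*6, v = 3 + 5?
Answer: -255668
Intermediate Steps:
v = 8
j = 46 (j = -2 + 8*6 = -2 + 48 = 46)
E(b) = 46 + b
X(q) = -217 - 20*q**2 (X(q) = 8 + (-1 + (46 + (q + q)**2))*(-5) = 8 + (-1 + (46 + (2*q)**2))*(-5) = 8 + (-1 + (46 + 4*q**2))*(-5) = 8 + (45 + 4*q**2)*(-5) = 8 + (-225 - 20*q**2) = -217 - 20*q**2)
(-14*(-46))*X(3) = (-14*(-46))*(-217 - 20*3**2) = 644*(-217 - 20*9) = 644*(-217 - 180) = 644*(-397) = -255668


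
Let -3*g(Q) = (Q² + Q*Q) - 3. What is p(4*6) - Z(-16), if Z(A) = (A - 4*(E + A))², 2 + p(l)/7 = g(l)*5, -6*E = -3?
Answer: -15535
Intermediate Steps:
E = ½ (E = -⅙*(-3) = ½ ≈ 0.50000)
g(Q) = 1 - 2*Q²/3 (g(Q) = -((Q² + Q*Q) - 3)/3 = -((Q² + Q²) - 3)/3 = -(2*Q² - 3)/3 = -(-3 + 2*Q²)/3 = 1 - 2*Q²/3)
p(l) = 21 - 70*l²/3 (p(l) = -14 + 7*((1 - 2*l²/3)*5) = -14 + 7*(5 - 10*l²/3) = -14 + (35 - 70*l²/3) = 21 - 70*l²/3)
Z(A) = (-2 - 3*A)² (Z(A) = (A - 4*(½ + A))² = (A + (-2 - 4*A))² = (-2 - 3*A)²)
p(4*6) - Z(-16) = (21 - 70*(4*6)²/3) - (2 + 3*(-16))² = (21 - 70/3*24²) - (2 - 48)² = (21 - 70/3*576) - 1*(-46)² = (21 - 13440) - 1*2116 = -13419 - 2116 = -15535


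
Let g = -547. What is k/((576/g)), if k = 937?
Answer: -512539/576 ≈ -889.82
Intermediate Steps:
k/((576/g)) = 937/((576/(-547))) = 937/((576*(-1/547))) = 937/(-576/547) = 937*(-547/576) = -512539/576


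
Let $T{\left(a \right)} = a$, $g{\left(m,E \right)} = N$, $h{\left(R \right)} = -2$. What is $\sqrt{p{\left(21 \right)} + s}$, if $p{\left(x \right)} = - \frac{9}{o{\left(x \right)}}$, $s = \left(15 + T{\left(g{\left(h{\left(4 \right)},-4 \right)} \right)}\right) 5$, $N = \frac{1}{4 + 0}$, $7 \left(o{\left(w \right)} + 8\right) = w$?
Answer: $\frac{\sqrt{7805}}{10} \approx 8.8346$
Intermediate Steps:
$o{\left(w \right)} = -8 + \frac{w}{7}$
$N = \frac{1}{4} \approx 0.25$
$g{\left(m,E \right)} = \frac{1}{4}$
$s = \frac{305}{4}$ ($s = \left(15 + \frac{1}{4}\right) 5 = \frac{61}{4} \cdot 5 = \frac{305}{4} \approx 76.25$)
$p{\left(x \right)} = - \frac{9}{-8 + \frac{x}{7}}$
$\sqrt{p{\left(21 \right)} + s} = \sqrt{- \frac{63}{-56 + 21} + \frac{305}{4}} = \sqrt{- \frac{63}{-35} + \frac{305}{4}} = \sqrt{\left(-63\right) \left(- \frac{1}{35}\right) + \frac{305}{4}} = \sqrt{\frac{9}{5} + \frac{305}{4}} = \sqrt{\frac{1561}{20}} = \frac{\sqrt{7805}}{10}$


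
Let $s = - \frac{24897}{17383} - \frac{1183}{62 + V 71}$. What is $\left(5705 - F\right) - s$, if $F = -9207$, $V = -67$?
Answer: $\frac{1217112142046}{81613185} \approx 14913.0$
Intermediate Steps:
$s = - \frac{96327326}{81613185}$ ($s = - \frac{24897}{17383} - \frac{1183}{62 - 4757} = \left(-24897\right) \frac{1}{17383} - \frac{1183}{62 - 4757} = - \frac{24897}{17383} - \frac{1183}{-4695} = - \frac{24897}{17383} - - \frac{1183}{4695} = - \frac{24897}{17383} + \frac{1183}{4695} = - \frac{96327326}{81613185} \approx -1.1803$)
$\left(5705 - F\right) - s = \left(5705 - -9207\right) - - \frac{96327326}{81613185} = \left(5705 + 9207\right) + \frac{96327326}{81613185} = 14912 + \frac{96327326}{81613185} = \frac{1217112142046}{81613185}$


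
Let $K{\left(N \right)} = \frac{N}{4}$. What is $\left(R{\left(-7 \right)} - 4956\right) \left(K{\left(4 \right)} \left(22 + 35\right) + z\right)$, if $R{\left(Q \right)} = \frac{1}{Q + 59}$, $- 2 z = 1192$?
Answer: $\frac{138906229}{52} \approx 2.6713 \cdot 10^{6}$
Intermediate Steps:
$z = -596$ ($z = \left(- \frac{1}{2}\right) 1192 = -596$)
$R{\left(Q \right)} = \frac{1}{59 + Q}$
$K{\left(N \right)} = \frac{N}{4}$ ($K{\left(N \right)} = N \frac{1}{4} = \frac{N}{4}$)
$\left(R{\left(-7 \right)} - 4956\right) \left(K{\left(4 \right)} \left(22 + 35\right) + z\right) = \left(\frac{1}{59 - 7} - 4956\right) \left(\frac{1}{4} \cdot 4 \left(22 + 35\right) - 596\right) = \left(\frac{1}{52} - 4956\right) \left(1 \cdot 57 - 596\right) = \left(\frac{1}{52} - 4956\right) \left(57 - 596\right) = \left(- \frac{257711}{52}\right) \left(-539\right) = \frac{138906229}{52}$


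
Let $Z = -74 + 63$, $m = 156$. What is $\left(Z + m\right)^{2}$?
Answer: $21025$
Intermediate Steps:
$Z = -11$
$\left(Z + m\right)^{2} = \left(-11 + 156\right)^{2} = 145^{2} = 21025$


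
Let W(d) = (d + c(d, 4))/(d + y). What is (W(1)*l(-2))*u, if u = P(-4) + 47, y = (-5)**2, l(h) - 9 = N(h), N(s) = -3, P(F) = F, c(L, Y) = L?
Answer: 258/13 ≈ 19.846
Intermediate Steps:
l(h) = 6 (l(h) = 9 - 3 = 6)
y = 25
u = 43 (u = -4 + 47 = 43)
W(d) = 2*d/(25 + d) (W(d) = (d + d)/(d + 25) = (2*d)/(25 + d) = 2*d/(25 + d))
(W(1)*l(-2))*u = ((2*1/(25 + 1))*6)*43 = ((2*1/26)*6)*43 = ((2*1*(1/26))*6)*43 = ((1/13)*6)*43 = (6/13)*43 = 258/13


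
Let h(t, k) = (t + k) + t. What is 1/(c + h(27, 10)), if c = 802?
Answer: 1/866 ≈ 0.0011547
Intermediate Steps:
h(t, k) = k + 2*t (h(t, k) = (k + t) + t = k + 2*t)
1/(c + h(27, 10)) = 1/(802 + (10 + 2*27)) = 1/(802 + (10 + 54)) = 1/(802 + 64) = 1/866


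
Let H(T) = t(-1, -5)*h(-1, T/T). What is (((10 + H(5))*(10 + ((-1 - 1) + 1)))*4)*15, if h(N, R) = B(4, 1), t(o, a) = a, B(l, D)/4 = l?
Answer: -37800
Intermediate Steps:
B(l, D) = 4*l
h(N, R) = 16 (h(N, R) = 4*4 = 16)
H(T) = -80 (H(T) = -5*16 = -80)
(((10 + H(5))*(10 + ((-1 - 1) + 1)))*4)*15 = (((10 - 80)*(10 + ((-1 - 1) + 1)))*4)*15 = (-70*(10 + (-2 + 1))*4)*15 = (-70*(10 - 1)*4)*15 = (-70*9*4)*15 = -630*4*15 = -2520*15 = -37800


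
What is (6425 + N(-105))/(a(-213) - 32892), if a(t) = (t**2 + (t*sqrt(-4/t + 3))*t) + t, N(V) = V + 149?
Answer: -26445272/2021095725 + 459299*sqrt(136959)/2021095725 ≈ 0.071017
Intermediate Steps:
N(V) = 149 + V
a(t) = t + t**2 + t**2*sqrt(3 - 4/t) (a(t) = (t**2 + (t*sqrt(3 - 4/t))*t) + t = (t**2 + t**2*sqrt(3 - 4/t)) + t = t + t**2 + t**2*sqrt(3 - 4/t))
(6425 + N(-105))/(a(-213) - 32892) = (6425 + (149 - 105))/(-213*(1 - 213 - 213*sqrt(643)*sqrt(-1/(-213))) - 32892) = (6425 + 44)/(-213*(1 - 213 - 213*sqrt(136959)/213) - 32892) = 6469/(-213*(1 - 213 - 213*sqrt(136959)/213) - 32892) = 6469/(-213*(1 - 213 - sqrt(136959)) - 32892) = 6469/(-213*(-212 - sqrt(136959)) - 32892) = 6469/((45156 + 213*sqrt(136959)) - 32892) = 6469/(12264 + 213*sqrt(136959))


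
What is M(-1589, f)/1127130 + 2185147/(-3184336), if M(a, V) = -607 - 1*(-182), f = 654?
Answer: -246429808091/358916063568 ≈ -0.68659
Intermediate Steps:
M(a, V) = -425 (M(a, V) = -607 + 182 = -425)
M(-1589, f)/1127130 + 2185147/(-3184336) = -425/1127130 + 2185147/(-3184336) = -425*1/1127130 + 2185147*(-1/3184336) = -85/225426 - 2185147/3184336 = -246429808091/358916063568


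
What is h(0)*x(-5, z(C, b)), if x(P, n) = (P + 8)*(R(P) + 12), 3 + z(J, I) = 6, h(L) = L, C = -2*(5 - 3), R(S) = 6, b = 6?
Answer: 0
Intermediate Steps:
C = -4 (C = -2*2 = -4)
z(J, I) = 3 (z(J, I) = -3 + 6 = 3)
x(P, n) = 144 + 18*P (x(P, n) = (P + 8)*(6 + 12) = (8 + P)*18 = 144 + 18*P)
h(0)*x(-5, z(C, b)) = 0*(144 + 18*(-5)) = 0*(144 - 90) = 0*54 = 0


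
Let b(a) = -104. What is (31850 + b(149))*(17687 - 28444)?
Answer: -341491722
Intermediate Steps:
(31850 + b(149))*(17687 - 28444) = (31850 - 104)*(17687 - 28444) = 31746*(-10757) = -341491722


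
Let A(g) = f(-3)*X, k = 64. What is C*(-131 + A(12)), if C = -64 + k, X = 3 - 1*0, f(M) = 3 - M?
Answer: 0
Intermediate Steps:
X = 3 (X = 3 + 0 = 3)
A(g) = 18 (A(g) = (3 - 1*(-3))*3 = (3 + 3)*3 = 6*3 = 18)
C = 0 (C = -64 + 64 = 0)
C*(-131 + A(12)) = 0*(-131 + 18) = 0*(-113) = 0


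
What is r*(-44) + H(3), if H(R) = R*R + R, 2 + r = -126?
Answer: 5644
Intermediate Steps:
r = -128 (r = -2 - 126 = -128)
H(R) = R + R² (H(R) = R² + R = R + R²)
r*(-44) + H(3) = -128*(-44) + 3*(1 + 3) = 5632 + 3*4 = 5632 + 12 = 5644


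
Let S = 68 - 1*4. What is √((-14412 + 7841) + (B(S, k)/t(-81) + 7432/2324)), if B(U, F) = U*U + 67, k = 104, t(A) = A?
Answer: 2*I*√45246251729/5229 ≈ 81.358*I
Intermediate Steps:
S = 64 (S = 68 - 4 = 64)
B(U, F) = 67 + U² (B(U, F) = U² + 67 = 67 + U²)
√((-14412 + 7841) + (B(S, k)/t(-81) + 7432/2324)) = √((-14412 + 7841) + ((67 + 64²)/(-81) + 7432/2324)) = √(-6571 + ((67 + 4096)*(-1/81) + 7432*(1/2324))) = √(-6571 + (4163*(-1/81) + 1858/581)) = √(-6571 + (-4163/81 + 1858/581)) = √(-6571 - 2268205/47061) = √(-311506036/47061) = 2*I*√45246251729/5229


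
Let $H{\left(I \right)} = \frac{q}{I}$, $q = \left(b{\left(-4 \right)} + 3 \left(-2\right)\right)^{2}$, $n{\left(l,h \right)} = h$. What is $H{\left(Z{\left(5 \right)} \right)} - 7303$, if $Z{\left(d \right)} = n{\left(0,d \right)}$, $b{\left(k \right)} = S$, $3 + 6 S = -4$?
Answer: $- \frac{1312691}{180} \approx -7292.7$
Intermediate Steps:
$S = - \frac{7}{6}$ ($S = - \frac{1}{2} + \frac{1}{6} \left(-4\right) = - \frac{1}{2} - \frac{2}{3} = - \frac{7}{6} \approx -1.1667$)
$b{\left(k \right)} = - \frac{7}{6}$
$q = \frac{1849}{36}$ ($q = \left(- \frac{7}{6} + 3 \left(-2\right)\right)^{2} = \left(- \frac{7}{6} - 6\right)^{2} = \left(- \frac{43}{6}\right)^{2} = \frac{1849}{36} \approx 51.361$)
$Z{\left(d \right)} = d$
$H{\left(I \right)} = \frac{1849}{36 I}$
$H{\left(Z{\left(5 \right)} \right)} - 7303 = \frac{1849}{36 \cdot 5} - 7303 = \frac{1849}{36} \cdot \frac{1}{5} - 7303 = \frac{1849}{180} - 7303 = - \frac{1312691}{180}$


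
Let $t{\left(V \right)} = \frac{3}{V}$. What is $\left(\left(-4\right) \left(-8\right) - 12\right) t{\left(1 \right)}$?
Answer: $60$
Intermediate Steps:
$\left(\left(-4\right) \left(-8\right) - 12\right) t{\left(1 \right)} = \left(\left(-4\right) \left(-8\right) - 12\right) \frac{3}{1} = \left(32 - 12\right) 3 \cdot 1 = 20 \cdot 3 = 60$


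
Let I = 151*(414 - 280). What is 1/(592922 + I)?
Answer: 1/613156 ≈ 1.6309e-6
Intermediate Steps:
I = 20234 (I = 151*134 = 20234)
1/(592922 + I) = 1/(592922 + 20234) = 1/613156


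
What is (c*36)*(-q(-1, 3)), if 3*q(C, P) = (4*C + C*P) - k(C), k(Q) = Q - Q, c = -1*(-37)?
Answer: 3108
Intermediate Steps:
c = 37
k(Q) = 0
q(C, P) = 4*C/3 + C*P/3 (q(C, P) = ((4*C + C*P) - 1*0)/3 = ((4*C + C*P) + 0)/3 = (4*C + C*P)/3 = 4*C/3 + C*P/3)
(c*36)*(-q(-1, 3)) = (37*36)*(-(-1)*(4 + 3)/3) = 1332*(-(-1)*7/3) = 1332*(-1*(-7/3)) = 1332*(7/3) = 3108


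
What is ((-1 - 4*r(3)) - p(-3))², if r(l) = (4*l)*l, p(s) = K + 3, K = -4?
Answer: 20736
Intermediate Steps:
p(s) = -1 (p(s) = -4 + 3 = -1)
r(l) = 4*l²
((-1 - 4*r(3)) - p(-3))² = ((-1 - 16*3²) - 1*(-1))² = ((-1 - 16*9) + 1)² = ((-1 - 4*36) + 1)² = ((-1 - 144) + 1)² = (-145 + 1)² = (-144)² = 20736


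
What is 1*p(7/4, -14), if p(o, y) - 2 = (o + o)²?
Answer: 57/4 ≈ 14.250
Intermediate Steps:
p(o, y) = 2 + 4*o² (p(o, y) = 2 + (o + o)² = 2 + (2*o)² = 2 + 4*o²)
1*p(7/4, -14) = 1*(2 + 4*(7/4)²) = 1*(2 + 4*(49/16)) = 1*(2 + 49/4) = 1*(57/4) = 57/4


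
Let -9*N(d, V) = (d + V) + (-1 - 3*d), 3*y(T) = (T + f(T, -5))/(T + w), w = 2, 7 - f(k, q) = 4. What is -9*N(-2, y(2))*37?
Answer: 1517/12 ≈ 126.42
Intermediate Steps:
f(k, q) = 3 (f(k, q) = 7 - 1*4 = 7 - 4 = 3)
y(T) = (3 + T)/(3*(2 + T)) (y(T) = ((T + 3)/(T + 2))/3 = ((3 + T)/(2 + T))/3 = (3 + T)/(3*(2 + T)))
N(d, V) = ⅑ - V/9 + 2*d/9 (N(d, V) = -((d + V) + (-1 - 3*d))/9 = -((V + d) + (-1 - 3*d))/9 = -(-1 + V - 2*d)/9 = ⅑ - V/9 + 2*d/9)
-9*N(-2, y(2))*37 = -9*(⅑ - (3 + 2)/(27*(2 + 2)) + (2/9)*(-2))*37 = -9*(⅑ - 5/(27*4) - 4/9)*37 = -9*(⅑ - ⅑*5/12 - 4/9)*37 = -9*(⅑ - 5/108 - 4/9)*37 = -9*(-41/108)*37 = (41/12)*37 = 1517/12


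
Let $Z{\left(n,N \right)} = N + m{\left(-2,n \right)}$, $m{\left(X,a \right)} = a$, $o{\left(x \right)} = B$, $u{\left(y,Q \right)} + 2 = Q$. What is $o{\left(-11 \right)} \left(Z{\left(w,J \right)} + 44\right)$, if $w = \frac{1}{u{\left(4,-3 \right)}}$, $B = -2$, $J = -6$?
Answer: $- \frac{378}{5} \approx -75.6$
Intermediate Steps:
$u{\left(y,Q \right)} = -2 + Q$
$o{\left(x \right)} = -2$
$w = - \frac{1}{5}$ ($w = \frac{1}{-2 - 3} = \frac{1}{-5} = - \frac{1}{5} \approx -0.2$)
$Z{\left(n,N \right)} = N + n$
$o{\left(-11 \right)} \left(Z{\left(w,J \right)} + 44\right) = - 2 \left(\left(-6 - \frac{1}{5}\right) + 44\right) = - 2 \left(- \frac{31}{5} + 44\right) = \left(-2\right) \frac{189}{5} = - \frac{378}{5}$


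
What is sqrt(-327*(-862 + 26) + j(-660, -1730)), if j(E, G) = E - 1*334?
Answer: sqrt(272378) ≈ 521.90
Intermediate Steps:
j(E, G) = -334 + E (j(E, G) = E - 334 = -334 + E)
sqrt(-327*(-862 + 26) + j(-660, -1730)) = sqrt(-327*(-862 + 26) + (-334 - 660)) = sqrt(-327*(-836) - 994) = sqrt(273372 - 994) = sqrt(272378)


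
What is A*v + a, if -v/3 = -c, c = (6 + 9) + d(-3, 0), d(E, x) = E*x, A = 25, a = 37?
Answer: 1162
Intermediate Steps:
c = 15 (c = (6 + 9) - 3*0 = 15 + 0 = 15)
v = 45 (v = -(-3)*15 = -3*(-15) = 45)
A*v + a = 25*45 + 37 = 1125 + 37 = 1162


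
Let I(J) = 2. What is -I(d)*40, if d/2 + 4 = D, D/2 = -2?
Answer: -80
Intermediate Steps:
D = -4 (D = 2*(-2) = -4)
d = -16 (d = -8 + 2*(-4) = -8 - 8 = -16)
-I(d)*40 = -2*40 = -1*80 = -80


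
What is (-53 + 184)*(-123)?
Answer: -16113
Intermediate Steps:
(-53 + 184)*(-123) = 131*(-123) = -16113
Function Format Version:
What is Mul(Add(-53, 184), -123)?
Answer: -16113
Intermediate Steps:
Mul(Add(-53, 184), -123) = Mul(131, -123) = -16113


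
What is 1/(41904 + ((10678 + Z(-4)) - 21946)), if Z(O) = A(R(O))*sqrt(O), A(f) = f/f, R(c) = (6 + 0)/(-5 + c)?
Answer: 7659/234641125 - I/469282250 ≈ 3.2641e-5 - 2.1309e-9*I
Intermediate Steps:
R(c) = 6/(-5 + c)
A(f) = 1
Z(O) = sqrt(O) (Z(O) = 1*sqrt(O) = sqrt(O))
1/(41904 + ((10678 + Z(-4)) - 21946)) = 1/(41904 + ((10678 + sqrt(-4)) - 21946)) = 1/(41904 + ((10678 + 2*I) - 21946)) = 1/(41904 + (-11268 + 2*I)) = 1/(30636 + 2*I) = (30636 - 2*I)/938564500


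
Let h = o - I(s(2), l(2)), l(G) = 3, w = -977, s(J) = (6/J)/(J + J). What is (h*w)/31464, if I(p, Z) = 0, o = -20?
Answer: 4885/7866 ≈ 0.62103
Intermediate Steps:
s(J) = 3/J**2 (s(J) = (6/J)/((2*J)) = (1/(2*J))*(6/J) = 3/J**2)
h = -20 (h = -20 - 1*0 = -20 + 0 = -20)
(h*w)/31464 = -20*(-977)/31464 = 19540*(1/31464) = 4885/7866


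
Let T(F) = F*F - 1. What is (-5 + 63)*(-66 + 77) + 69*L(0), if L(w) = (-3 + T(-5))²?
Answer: 31067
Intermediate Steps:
T(F) = -1 + F² (T(F) = F² - 1 = -1 + F²)
L(w) = 441 (L(w) = (-3 + (-1 + (-5)²))² = (-3 + (-1 + 25))² = (-3 + 24)² = 21² = 441)
(-5 + 63)*(-66 + 77) + 69*L(0) = (-5 + 63)*(-66 + 77) + 69*441 = 58*11 + 30429 = 638 + 30429 = 31067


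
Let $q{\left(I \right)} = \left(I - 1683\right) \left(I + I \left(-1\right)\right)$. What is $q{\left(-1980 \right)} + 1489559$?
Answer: $1489559$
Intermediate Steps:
$q{\left(I \right)} = 0$ ($q{\left(I \right)} = \left(-1683 + I\right) \left(I - I\right) = \left(-1683 + I\right) 0 = 0$)
$q{\left(-1980 \right)} + 1489559 = 0 + 1489559 = 1489559$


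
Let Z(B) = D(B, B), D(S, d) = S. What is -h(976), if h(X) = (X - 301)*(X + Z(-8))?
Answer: -653400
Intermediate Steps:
Z(B) = B
h(X) = (-301 + X)*(-8 + X) (h(X) = (X - 301)*(X - 8) = (-301 + X)*(-8 + X))
-h(976) = -(2408 + 976**2 - 309*976) = -(2408 + 952576 - 301584) = -1*653400 = -653400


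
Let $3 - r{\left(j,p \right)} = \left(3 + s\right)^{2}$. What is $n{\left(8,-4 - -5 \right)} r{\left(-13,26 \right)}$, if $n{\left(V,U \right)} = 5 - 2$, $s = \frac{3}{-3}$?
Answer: $-3$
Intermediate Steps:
$s = -1$ ($s = 3 \left(- \frac{1}{3}\right) = -1$)
$n{\left(V,U \right)} = 3$
$r{\left(j,p \right)} = -1$ ($r{\left(j,p \right)} = 3 - \left(3 - 1\right)^{2} = 3 - 2^{2} = 3 - 4 = -1$)
$n{\left(8,-4 - -5 \right)} r{\left(-13,26 \right)} = 3 \left(-1\right) = -3$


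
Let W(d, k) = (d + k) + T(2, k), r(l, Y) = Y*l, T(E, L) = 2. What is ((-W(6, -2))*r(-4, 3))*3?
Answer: 216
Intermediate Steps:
W(d, k) = 2 + d + k (W(d, k) = (d + k) + 2 = 2 + d + k)
((-W(6, -2))*r(-4, 3))*3 = ((-(2 + 6 - 2))*(3*(-4)))*3 = (-1*6*(-12))*3 = -6*(-12)*3 = 72*3 = 216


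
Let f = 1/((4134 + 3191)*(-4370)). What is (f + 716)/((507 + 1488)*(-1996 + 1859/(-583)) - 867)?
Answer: -1214724966947/6767932471201500 ≈ -0.00017948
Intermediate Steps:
f = -1/32010250 (f = -1/4370/7325 = (1/7325)*(-1/4370) = -1/32010250 ≈ -3.1240e-8)
(f + 716)/((507 + 1488)*(-1996 + 1859/(-583)) - 867) = (-1/32010250 + 716)/((507 + 1488)*(-1996 + 1859/(-583)) - 867) = 22919338999/(32010250*(1995*(-1996 + 1859*(-1/583)) - 867)) = 22919338999/(32010250*(1995*(-1996 - 169/53) - 867)) = 22919338999/(32010250*(1995*(-105957/53) - 867)) = 22919338999/(32010250*(-211384215/53 - 867)) = 22919338999/(32010250*(-211430166/53)) = (22919338999/32010250)*(-53/211430166) = -1214724966947/6767932471201500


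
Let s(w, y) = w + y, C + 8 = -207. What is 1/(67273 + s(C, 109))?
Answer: 1/67167 ≈ 1.4888e-5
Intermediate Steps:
C = -215 (C = -8 - 207 = -215)
1/(67273 + s(C, 109)) = 1/(67273 + (-215 + 109)) = 1/(67273 - 106) = 1/67167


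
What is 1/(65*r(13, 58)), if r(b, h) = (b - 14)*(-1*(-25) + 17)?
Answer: -1/2730 ≈ -0.00036630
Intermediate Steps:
r(b, h) = -588 + 42*b (r(b, h) = (-14 + b)*(25 + 17) = (-14 + b)*42 = -588 + 42*b)
1/(65*r(13, 58)) = 1/(65*(-588 + 42*13)) = 1/(65*(-588 + 546)) = 1/(65*(-42)) = 1/(-2730) = -1/2730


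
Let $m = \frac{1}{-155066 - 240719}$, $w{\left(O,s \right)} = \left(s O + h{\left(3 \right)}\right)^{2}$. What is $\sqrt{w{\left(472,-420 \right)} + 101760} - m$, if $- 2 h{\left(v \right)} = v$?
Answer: $\frac{1}{395785} + \frac{13 \sqrt{930172641}}{2} \approx 1.9824 \cdot 10^{5}$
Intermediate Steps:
$h{\left(v \right)} = - \frac{v}{2}$
$w{\left(O,s \right)} = \left(- \frac{3}{2} + O s\right)^{2}$ ($w{\left(O,s \right)} = \left(s O - \frac{3}{2}\right)^{2} = \left(O s - \frac{3}{2}\right)^{2} = \left(- \frac{3}{2} + O s\right)^{2}$)
$m = - \frac{1}{395785}$ ($m = \frac{1}{-395785} = - \frac{1}{395785} \approx -2.5266 \cdot 10^{-6}$)
$\sqrt{w{\left(472,-420 \right)} + 101760} - m = \sqrt{\frac{\left(-3 + 2 \cdot 472 \left(-420\right)\right)^{2}}{4} + 101760} - - \frac{1}{395785} = \sqrt{\frac{\left(-3 - 396480\right)^{2}}{4} + 101760} + \frac{1}{395785} = \sqrt{\frac{\left(-396483\right)^{2}}{4} + 101760} + \frac{1}{395785} = \sqrt{\frac{1}{4} \cdot 157198769289 + 101760} + \frac{1}{395785} = \sqrt{\frac{157198769289}{4} + 101760} + \frac{1}{395785} = \sqrt{\frac{157199176329}{4}} + \frac{1}{395785} = \frac{13 \sqrt{930172641}}{2} + \frac{1}{395785} = \frac{1}{395785} + \frac{13 \sqrt{930172641}}{2}$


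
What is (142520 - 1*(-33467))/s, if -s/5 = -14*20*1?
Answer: 25141/200 ≈ 125.70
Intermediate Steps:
s = 1400 (s = -5*(-14*20) = -(-1400) = -5*(-280) = 1400)
(142520 - 1*(-33467))/s = (142520 - 1*(-33467))/1400 = (142520 + 33467)*(1/1400) = 175987*(1/1400) = 25141/200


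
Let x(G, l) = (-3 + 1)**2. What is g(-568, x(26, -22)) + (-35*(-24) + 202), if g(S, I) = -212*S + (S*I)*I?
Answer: 112370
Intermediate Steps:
x(G, l) = 4 (x(G, l) = (-2)**2 = 4)
g(S, I) = -212*S + S*I**2 (g(S, I) = -212*S + (I*S)*I = -212*S + S*I**2)
g(-568, x(26, -22)) + (-35*(-24) + 202) = -568*(-212 + 4**2) + (-35*(-24) + 202) = -568*(-212 + 16) + (840 + 202) = -568*(-196) + 1042 = 111328 + 1042 = 112370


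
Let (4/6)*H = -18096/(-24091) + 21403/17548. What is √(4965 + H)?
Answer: √887856277209041654022/422748868 ≈ 70.484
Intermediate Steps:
H = 2499504843/845497736 (H = 3*(-18096/(-24091) + 21403/17548)/2 = 3*(-18096*(-1/24091) + 21403*(1/17548))/2 = 3*(18096/24091 + 21403/17548)/2 = (3/2)*(833168281/422748868) = 2499504843/845497736 ≈ 2.9563)
√(4965 + H) = √(4965 + 2499504843/845497736) = √(4200395764083/845497736) = √887856277209041654022/422748868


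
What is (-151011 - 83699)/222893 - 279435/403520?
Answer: -2415296687/1383719744 ≈ -1.7455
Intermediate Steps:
(-151011 - 83699)/222893 - 279435/403520 = -234710*1/222893 - 279435*1/403520 = -234710/222893 - 4299/6208 = -2415296687/1383719744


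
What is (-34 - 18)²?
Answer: 2704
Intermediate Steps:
(-34 - 18)² = (-52)² = 2704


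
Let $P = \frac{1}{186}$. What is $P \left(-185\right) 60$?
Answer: $- \frac{1850}{31} \approx -59.677$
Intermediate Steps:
$P = \frac{1}{186} \approx 0.0053763$
$P \left(-185\right) 60 = \frac{1}{186} \left(-185\right) 60 = \left(- \frac{185}{186}\right) 60 = - \frac{1850}{31}$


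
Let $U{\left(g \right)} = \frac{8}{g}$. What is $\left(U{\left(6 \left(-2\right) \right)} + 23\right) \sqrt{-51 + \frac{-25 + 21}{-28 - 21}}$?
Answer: $\frac{67 i \sqrt{2495}}{21} \approx 159.36 i$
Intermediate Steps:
$\left(U{\left(6 \left(-2\right) \right)} + 23\right) \sqrt{-51 + \frac{-25 + 21}{-28 - 21}} = \left(\frac{8}{6 \left(-2\right)} + 23\right) \sqrt{-51 + \frac{-25 + 21}{-28 - 21}} = \left(\frac{8}{-12} + 23\right) \sqrt{-51 - \frac{4}{-49}} = \left(8 \left(- \frac{1}{12}\right) + 23\right) \sqrt{-51 - - \frac{4}{49}} = \left(- \frac{2}{3} + 23\right) \sqrt{-51 + \frac{4}{49}} = \frac{67 \sqrt{- \frac{2495}{49}}}{3} = \frac{67 \frac{i \sqrt{2495}}{7}}{3} = \frac{67 i \sqrt{2495}}{21}$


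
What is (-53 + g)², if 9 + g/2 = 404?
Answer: 543169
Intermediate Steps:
g = 790 (g = -18 + 2*404 = -18 + 808 = 790)
(-53 + g)² = (-53 + 790)² = 737² = 543169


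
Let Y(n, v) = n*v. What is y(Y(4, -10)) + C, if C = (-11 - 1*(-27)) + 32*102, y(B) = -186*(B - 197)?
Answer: 47362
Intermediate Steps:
y(B) = 36642 - 186*B (y(B) = -186*(-197 + B) = 36642 - 186*B)
C = 3280 (C = (-11 + 27) + 3264 = 16 + 3264 = 3280)
y(Y(4, -10)) + C = (36642 - 744*(-10)) + 3280 = (36642 - 186*(-40)) + 3280 = (36642 + 7440) + 3280 = 44082 + 3280 = 47362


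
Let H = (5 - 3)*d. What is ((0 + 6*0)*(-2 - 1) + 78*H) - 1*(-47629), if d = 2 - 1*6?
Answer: 47005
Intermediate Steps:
d = -4 (d = 2 - 6 = -4)
H = -8 (H = (5 - 3)*(-4) = 2*(-4) = -8)
((0 + 6*0)*(-2 - 1) + 78*H) - 1*(-47629) = ((0 + 6*0)*(-2 - 1) + 78*(-8)) - 1*(-47629) = ((0 + 0)*(-3) - 624) + 47629 = (0*(-3) - 624) + 47629 = (0 - 624) + 47629 = -624 + 47629 = 47005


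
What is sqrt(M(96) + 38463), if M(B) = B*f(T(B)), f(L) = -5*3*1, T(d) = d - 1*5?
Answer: sqrt(37023) ≈ 192.41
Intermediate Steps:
T(d) = -5 + d (T(d) = d - 5 = -5 + d)
f(L) = -15 (f(L) = -15*1 = -15)
M(B) = -15*B (M(B) = B*(-15) = -15*B)
sqrt(M(96) + 38463) = sqrt(-15*96 + 38463) = sqrt(-1440 + 38463) = sqrt(37023)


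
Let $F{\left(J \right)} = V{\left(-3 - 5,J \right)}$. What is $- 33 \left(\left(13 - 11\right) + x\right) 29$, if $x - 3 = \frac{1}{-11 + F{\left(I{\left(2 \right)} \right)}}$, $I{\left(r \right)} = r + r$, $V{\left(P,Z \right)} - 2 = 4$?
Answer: $- \frac{22968}{5} \approx -4593.6$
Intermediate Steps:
$V{\left(P,Z \right)} = 6$ ($V{\left(P,Z \right)} = 2 + 4 = 6$)
$I{\left(r \right)} = 2 r$
$F{\left(J \right)} = 6$
$x = \frac{14}{5}$ ($x = 3 + \frac{1}{-11 + 6} = 3 + \frac{1}{-5} = 3 - \frac{1}{5} = \frac{14}{5} \approx 2.8$)
$- 33 \left(\left(13 - 11\right) + x\right) 29 = - 33 \left(\left(13 - 11\right) + \frac{14}{5}\right) 29 = - 33 \left(2 + \frac{14}{5}\right) 29 = \left(-33\right) \frac{24}{5} \cdot 29 = \left(- \frac{792}{5}\right) 29 = - \frac{22968}{5}$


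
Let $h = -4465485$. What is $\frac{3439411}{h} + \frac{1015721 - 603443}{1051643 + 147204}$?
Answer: $- \frac{2282306334287}{5353433295795} \approx -0.42633$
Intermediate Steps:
$\frac{3439411}{h} + \frac{1015721 - 603443}{1051643 + 147204} = \frac{3439411}{-4465485} + \frac{1015721 - 603443}{1051643 + 147204} = 3439411 \left(- \frac{1}{4465485}\right) + \frac{412278}{1198847} = - \frac{3439411}{4465485} + 412278 \cdot \frac{1}{1198847} = - \frac{3439411}{4465485} + \frac{412278}{1198847} = - \frac{2282306334287}{5353433295795}$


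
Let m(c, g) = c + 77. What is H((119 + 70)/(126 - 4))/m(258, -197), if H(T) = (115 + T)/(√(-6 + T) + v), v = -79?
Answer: -1123301/255251575 - 14219*I*√66246/31140692150 ≈ -0.0044008 - 0.00011752*I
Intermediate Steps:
m(c, g) = 77 + c
H(T) = (115 + T)/(-79 + √(-6 + T)) (H(T) = (115 + T)/(√(-6 + T) - 79) = (115 + T)/(-79 + √(-6 + T)))
H((119 + 70)/(126 - 4))/m(258, -197) = ((115 + (119 + 70)/(126 - 4))/(-79 + √(-6 + (119 + 70)/(126 - 4))))/(77 + 258) = ((115 + 189/122)/(-79 + √(-6 + 189/122)))/335 = ((115 + 189*(1/122))/(-79 + √(-6 + 189*(1/122))))*(1/335) = ((115 + 189/122)/(-79 + √(-6 + 189/122)))*(1/335) = ((14219/122)/(-79 + √(-543/122)))*(1/335) = ((14219/122)/(-79 + I*√66246/122))*(1/335) = (14219/(122*(-79 + I*√66246/122)))*(1/335) = 14219/(40870*(-79 + I*√66246/122))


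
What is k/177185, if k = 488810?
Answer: 97762/35437 ≈ 2.7588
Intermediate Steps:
k/177185 = 488810/177185 = 488810*(1/177185) = 97762/35437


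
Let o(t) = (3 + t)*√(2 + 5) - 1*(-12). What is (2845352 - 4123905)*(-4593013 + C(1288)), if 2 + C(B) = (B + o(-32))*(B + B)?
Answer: 1590794820895 + 95513023312*√7 ≈ 1.8435e+12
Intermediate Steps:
o(t) = 12 + √7*(3 + t) (o(t) = (3 + t)*√7 + 12 = √7*(3 + t) + 12 = 12 + √7*(3 + t))
C(B) = -2 + 2*B*(12 + B - 29*√7) (C(B) = -2 + (B + (12 + 3*√7 - 32*√7))*(B + B) = -2 + (B + (12 - 29*√7))*(2*B) = -2 + (12 + B - 29*√7)*(2*B) = -2 + 2*B*(12 + B - 29*√7))
(2845352 - 4123905)*(-4593013 + C(1288)) = (2845352 - 4123905)*(-4593013 + (-2 + 2*1288² + 2*1288*(12 - 29*√7))) = -1278553*(-4593013 + (-2 + 2*1658944 + (30912 - 74704*√7))) = -1278553*(-4593013 + (-2 + 3317888 + (30912 - 74704*√7))) = -1278553*(-4593013 + (3348798 - 74704*√7)) = -1278553*(-1244215 - 74704*√7) = 1590794820895 + 95513023312*√7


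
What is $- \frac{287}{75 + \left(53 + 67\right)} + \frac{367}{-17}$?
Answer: $- \frac{76444}{3315} \approx -23.06$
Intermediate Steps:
$- \frac{287}{75 + \left(53 + 67\right)} + \frac{367}{-17} = - \frac{287}{75 + 120} + 367 \left(- \frac{1}{17}\right) = - \frac{287}{195} - \frac{367}{17} = - \frac{76444}{3315}$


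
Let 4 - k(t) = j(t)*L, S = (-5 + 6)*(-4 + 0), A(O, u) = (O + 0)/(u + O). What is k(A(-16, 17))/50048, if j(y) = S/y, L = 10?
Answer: 3/100096 ≈ 2.9971e-5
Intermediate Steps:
A(O, u) = O/(O + u)
S = -4 (S = 1*(-4) = -4)
j(y) = -4/y
k(t) = 4 + 40/t (k(t) = 4 - (-4/t)*10 = 4 - (-40)/t = 4 + 40/t)
k(A(-16, 17))/50048 = (4 + 40/((-16/(-16 + 17))))/50048 = (4 + 40/((-16/1)))*(1/50048) = (4 + 40/((-16*1)))*(1/50048) = (4 + 40/(-16))*(1/50048) = (4 + 40*(-1/16))*(1/50048) = (4 - 5/2)*(1/50048) = (3/2)*(1/50048) = 3/100096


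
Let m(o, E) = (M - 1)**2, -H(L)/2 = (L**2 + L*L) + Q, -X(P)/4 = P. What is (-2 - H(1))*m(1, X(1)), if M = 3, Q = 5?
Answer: 48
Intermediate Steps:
X(P) = -4*P
H(L) = -10 - 4*L**2 (H(L) = -2*((L**2 + L*L) + 5) = -2*((L**2 + L**2) + 5) = -2*(2*L**2 + 5) = -2*(5 + 2*L**2) = -10 - 4*L**2)
m(o, E) = 4 (m(o, E) = (3 - 1)**2 = 2**2 = 4)
(-2 - H(1))*m(1, X(1)) = (-2 - (-10 - 4*1**2))*4 = (-2 - (-10 - 4*1))*4 = (-2 - (-10 - 4))*4 = (-2 - 1*(-14))*4 = (-2 + 14)*4 = 12*4 = 48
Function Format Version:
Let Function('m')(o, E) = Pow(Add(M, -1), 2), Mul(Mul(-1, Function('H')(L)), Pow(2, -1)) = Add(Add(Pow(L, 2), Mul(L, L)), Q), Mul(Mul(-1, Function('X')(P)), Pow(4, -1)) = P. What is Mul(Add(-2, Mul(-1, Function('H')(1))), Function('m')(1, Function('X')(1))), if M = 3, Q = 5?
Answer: 48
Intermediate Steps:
Function('X')(P) = Mul(-4, P)
Function('H')(L) = Add(-10, Mul(-4, Pow(L, 2))) (Function('H')(L) = Mul(-2, Add(Add(Pow(L, 2), Mul(L, L)), 5)) = Mul(-2, Add(Add(Pow(L, 2), Pow(L, 2)), 5)) = Mul(-2, Add(Mul(2, Pow(L, 2)), 5)) = Mul(-2, Add(5, Mul(2, Pow(L, 2)))) = Add(-10, Mul(-4, Pow(L, 2))))
Function('m')(o, E) = 4 (Function('m')(o, E) = Pow(Add(3, -1), 2) = Pow(2, 2) = 4)
Mul(Add(-2, Mul(-1, Function('H')(1))), Function('m')(1, Function('X')(1))) = Mul(Add(-2, Mul(-1, Add(-10, Mul(-4, Pow(1, 2))))), 4) = Mul(Add(-2, Mul(-1, Add(-10, Mul(-4, 1)))), 4) = Mul(Add(-2, Mul(-1, Add(-10, -4))), 4) = Mul(Add(-2, Mul(-1, -14)), 4) = Mul(Add(-2, 14), 4) = Mul(12, 4) = 48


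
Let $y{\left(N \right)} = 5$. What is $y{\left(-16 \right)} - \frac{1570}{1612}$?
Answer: $\frac{3245}{806} \approx 4.0261$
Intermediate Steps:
$y{\left(-16 \right)} - \frac{1570}{1612} = 5 - \frac{1570}{1612} = 5 - 1570 \cdot \frac{1}{1612} = 5 - \frac{785}{806} = \frac{3245}{806}$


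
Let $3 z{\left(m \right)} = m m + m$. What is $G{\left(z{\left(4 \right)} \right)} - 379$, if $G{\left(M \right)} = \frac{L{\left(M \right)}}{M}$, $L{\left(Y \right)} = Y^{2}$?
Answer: $- \frac{1117}{3} \approx -372.33$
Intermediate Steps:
$z{\left(m \right)} = \frac{m}{3} + \frac{m^{2}}{3}$ ($z{\left(m \right)} = \frac{m m + m}{3} = \frac{m^{2} + m}{3} = \frac{m + m^{2}}{3} = \frac{m}{3} + \frac{m^{2}}{3}$)
$G{\left(M \right)} = M$ ($G{\left(M \right)} = \frac{M^{2}}{M} = M$)
$G{\left(z{\left(4 \right)} \right)} - 379 = \frac{1}{3} \cdot 4 \left(1 + 4\right) - 379 = \frac{1}{3} \cdot 4 \cdot 5 - 379 = \frac{20}{3} - 379 = - \frac{1117}{3}$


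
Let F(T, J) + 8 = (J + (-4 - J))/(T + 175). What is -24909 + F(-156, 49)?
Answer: -473427/19 ≈ -24917.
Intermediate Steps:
F(T, J) = -8 - 4/(175 + T) (F(T, J) = -8 + (J + (-4 - J))/(T + 175) = -8 - 4/(175 + T))
-24909 + F(-156, 49) = -24909 + 4*(-351 - 2*(-156))/(175 - 156) = -24909 + 4*(-351 + 312)/19 = -24909 + 4*(1/19)*(-39) = -24909 - 156/19 = -473427/19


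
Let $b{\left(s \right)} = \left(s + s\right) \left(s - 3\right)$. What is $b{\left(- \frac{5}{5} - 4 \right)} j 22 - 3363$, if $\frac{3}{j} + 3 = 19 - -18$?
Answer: $- \frac{54531}{17} \approx -3207.7$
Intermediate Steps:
$j = \frac{3}{34}$ ($j = \frac{3}{-3 + \left(19 - -18\right)} = \frac{3}{-3 + \left(19 + 18\right)} = \frac{3}{-3 + 37} = \frac{3}{34} \approx 0.088235$)
$b{\left(s \right)} = 2 s \left(-3 + s\right)$
$b{\left(- \frac{5}{5} - 4 \right)} j 22 - 3363 = 2 \left(- \frac{5}{5} - 4\right) \left(-3 - \left(4 + \frac{5}{5}\right)\right) \frac{3}{34} \cdot 22 - 3363 = 2 \left(\left(-5\right) \frac{1}{5} - 4\right) \left(-3 - 5\right) \frac{3}{34} \cdot 22 - 3363 = 2 \left(-1 - 4\right) \left(-3 - 5\right) \frac{3}{34} \cdot 22 - 3363 = 2 \left(-5\right) \left(-3 - 5\right) \frac{3}{34} \cdot 22 - 3363 = 2 \left(-5\right) \left(-8\right) \frac{3}{34} \cdot 22 - 3363 = 80 \cdot \frac{3}{34} \cdot 22 - 3363 = \frac{120}{17} \cdot 22 - 3363 = \frac{2640}{17} - 3363 = - \frac{54531}{17}$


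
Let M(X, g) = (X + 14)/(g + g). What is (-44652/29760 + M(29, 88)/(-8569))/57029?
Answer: -87686101/3332807836820 ≈ -2.6310e-5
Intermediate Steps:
M(X, g) = (14 + X)/(2*g) (M(X, g) = (14 + X)/((2*g)) = (14 + X)*(1/(2*g)) = (14 + X)/(2*g))
(-44652/29760 + M(29, 88)/(-8569))/57029 = (-44652/29760 + ((½)*(14 + 29)/88)/(-8569))/57029 = (-44652*1/29760 + ((½)*(1/88)*43)*(-1/8569))*(1/57029) = (-3721/2480 + (43/176)*(-1/8569))*(1/57029) = (-3721/2480 - 43/1508144)*(1/57029) = -87686101/58440580*1/57029 = -87686101/3332807836820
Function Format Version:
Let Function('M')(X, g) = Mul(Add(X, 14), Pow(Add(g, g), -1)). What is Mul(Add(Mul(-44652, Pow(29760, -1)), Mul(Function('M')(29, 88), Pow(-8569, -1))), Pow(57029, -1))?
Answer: Rational(-87686101, 3332807836820) ≈ -2.6310e-5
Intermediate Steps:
Function('M')(X, g) = Mul(Rational(1, 2), Pow(g, -1), Add(14, X)) (Function('M')(X, g) = Mul(Add(14, X), Pow(Mul(2, g), -1)) = Mul(Add(14, X), Mul(Rational(1, 2), Pow(g, -1))) = Mul(Rational(1, 2), Pow(g, -1), Add(14, X)))
Mul(Add(Mul(-44652, Pow(29760, -1)), Mul(Function('M')(29, 88), Pow(-8569, -1))), Pow(57029, -1)) = Mul(Add(Mul(-44652, Pow(29760, -1)), Mul(Mul(Rational(1, 2), Pow(88, -1), Add(14, 29)), Pow(-8569, -1))), Pow(57029, -1)) = Mul(Add(Mul(-44652, Rational(1, 29760)), Mul(Mul(Rational(1, 2), Rational(1, 88), 43), Rational(-1, 8569))), Rational(1, 57029)) = Mul(Add(Rational(-3721, 2480), Mul(Rational(43, 176), Rational(-1, 8569))), Rational(1, 57029)) = Mul(Add(Rational(-3721, 2480), Rational(-43, 1508144)), Rational(1, 57029)) = Mul(Rational(-87686101, 58440580), Rational(1, 57029)) = Rational(-87686101, 3332807836820)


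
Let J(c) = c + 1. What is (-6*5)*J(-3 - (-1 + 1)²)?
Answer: 60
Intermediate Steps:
J(c) = 1 + c
(-6*5)*J(-3 - (-1 + 1)²) = (-6*5)*(1 + (-3 - (-1 + 1)²)) = -30*(1 + (-3 - 1*0²)) = -30*(1 + (-3 - 1*0)) = -30*(1 + (-3 + 0)) = -30*(1 - 3) = -30*(-2) = 60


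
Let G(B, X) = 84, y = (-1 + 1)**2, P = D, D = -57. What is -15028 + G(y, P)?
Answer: -14944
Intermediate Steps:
P = -57
y = 0 (y = 0**2 = 0)
-15028 + G(y, P) = -15028 + 84 = -14944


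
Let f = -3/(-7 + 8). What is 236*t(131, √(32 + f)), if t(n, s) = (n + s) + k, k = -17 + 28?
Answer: 33512 + 236*√29 ≈ 34783.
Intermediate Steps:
f = -3 (f = -3/1 = 1*(-3) = -3)
k = 11
t(n, s) = 11 + n + s (t(n, s) = (n + s) + 11 = 11 + n + s)
236*t(131, √(32 + f)) = 236*(11 + 131 + √(32 - 3)) = 236*(11 + 131 + √29) = 236*(142 + √29) = 33512 + 236*√29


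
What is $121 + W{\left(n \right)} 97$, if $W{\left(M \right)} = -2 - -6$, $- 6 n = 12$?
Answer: $509$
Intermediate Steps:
$n = -2$ ($n = \left(- \frac{1}{6}\right) 12 = -2$)
$W{\left(M \right)} = 4$ ($W{\left(M \right)} = -2 + 6 = 4$)
$121 + W{\left(n \right)} 97 = 121 + 4 \cdot 97 = 121 + 388 = 509$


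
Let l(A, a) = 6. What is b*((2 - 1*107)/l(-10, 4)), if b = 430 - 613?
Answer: 6405/2 ≈ 3202.5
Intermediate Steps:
b = -183
b*((2 - 1*107)/l(-10, 4)) = -183*(2 - 1*107)/6 = -183*(2 - 107)/6 = -(-19215)/6 = -183*(-35/2) = 6405/2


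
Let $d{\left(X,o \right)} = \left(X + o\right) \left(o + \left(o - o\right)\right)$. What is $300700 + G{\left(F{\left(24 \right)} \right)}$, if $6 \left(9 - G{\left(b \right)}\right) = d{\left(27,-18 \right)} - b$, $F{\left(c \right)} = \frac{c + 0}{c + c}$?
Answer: $\frac{3608833}{12} \approx 3.0074 \cdot 10^{5}$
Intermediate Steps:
$F{\left(c \right)} = \frac{1}{2}$ ($F{\left(c \right)} = \frac{c}{2 c} = c \frac{1}{2 c} = \frac{1}{2}$)
$d{\left(X,o \right)} = o \left(X + o\right)$ ($d{\left(X,o \right)} = \left(X + o\right) \left(o + 0\right) = \left(X + o\right) o = o \left(X + o\right)$)
$G{\left(b \right)} = 36 + \frac{b}{6}$ ($G{\left(b \right)} = 9 - \frac{- 18 \left(27 - 18\right) - b}{6} = 9 - \frac{\left(-18\right) 9 - b}{6} = 9 - \frac{-162 - b}{6} = 9 + \left(27 + \frac{b}{6}\right) = 36 + \frac{b}{6}$)
$300700 + G{\left(F{\left(24 \right)} \right)} = 300700 + \left(36 + \frac{1}{6} \cdot \frac{1}{2}\right) = 300700 + \left(36 + \frac{1}{12}\right) = 300700 + \frac{433}{12} = \frac{3608833}{12}$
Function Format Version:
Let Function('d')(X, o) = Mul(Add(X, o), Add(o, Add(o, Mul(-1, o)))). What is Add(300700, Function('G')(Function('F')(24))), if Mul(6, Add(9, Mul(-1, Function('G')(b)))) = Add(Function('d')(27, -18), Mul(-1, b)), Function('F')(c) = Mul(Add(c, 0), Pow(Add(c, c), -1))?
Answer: Rational(3608833, 12) ≈ 3.0074e+5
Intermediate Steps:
Function('F')(c) = Rational(1, 2) (Function('F')(c) = Mul(c, Pow(Mul(2, c), -1)) = Mul(c, Mul(Rational(1, 2), Pow(c, -1))) = Rational(1, 2))
Function('d')(X, o) = Mul(o, Add(X, o)) (Function('d')(X, o) = Mul(Add(X, o), Add(o, 0)) = Mul(Add(X, o), o) = Mul(o, Add(X, o)))
Function('G')(b) = Add(36, Mul(Rational(1, 6), b)) (Function('G')(b) = Add(9, Mul(Rational(-1, 6), Add(Mul(-18, Add(27, -18)), Mul(-1, b)))) = Add(9, Mul(Rational(-1, 6), Add(Mul(-18, 9), Mul(-1, b)))) = Add(9, Mul(Rational(-1, 6), Add(-162, Mul(-1, b)))) = Add(9, Add(27, Mul(Rational(1, 6), b))) = Add(36, Mul(Rational(1, 6), b)))
Add(300700, Function('G')(Function('F')(24))) = Add(300700, Add(36, Mul(Rational(1, 6), Rational(1, 2)))) = Add(300700, Add(36, Rational(1, 12))) = Add(300700, Rational(433, 12)) = Rational(3608833, 12)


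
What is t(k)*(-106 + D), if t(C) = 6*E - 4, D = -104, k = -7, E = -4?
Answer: 5880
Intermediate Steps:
t(C) = -28 (t(C) = 6*(-4) - 4 = -24 - 4 = -28)
t(k)*(-106 + D) = -28*(-106 - 104) = -28*(-210) = 5880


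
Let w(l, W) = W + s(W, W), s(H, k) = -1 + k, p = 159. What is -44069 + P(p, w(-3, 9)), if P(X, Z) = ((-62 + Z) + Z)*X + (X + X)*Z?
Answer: -43115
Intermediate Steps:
w(l, W) = -1 + 2*W (w(l, W) = W + (-1 + W) = -1 + 2*W)
P(X, Z) = X*(-62 + 2*Z) + 2*X*Z (P(X, Z) = (-62 + 2*Z)*X + (2*X)*Z = X*(-62 + 2*Z) + 2*X*Z)
-44069 + P(p, w(-3, 9)) = -44069 + 2*159*(-31 + 2*(-1 + 2*9)) = -44069 + 2*159*(-31 + 2*(-1 + 18)) = -44069 + 2*159*(-31 + 2*17) = -44069 + 2*159*(-31 + 34) = -44069 + 2*159*3 = -44069 + 954 = -43115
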